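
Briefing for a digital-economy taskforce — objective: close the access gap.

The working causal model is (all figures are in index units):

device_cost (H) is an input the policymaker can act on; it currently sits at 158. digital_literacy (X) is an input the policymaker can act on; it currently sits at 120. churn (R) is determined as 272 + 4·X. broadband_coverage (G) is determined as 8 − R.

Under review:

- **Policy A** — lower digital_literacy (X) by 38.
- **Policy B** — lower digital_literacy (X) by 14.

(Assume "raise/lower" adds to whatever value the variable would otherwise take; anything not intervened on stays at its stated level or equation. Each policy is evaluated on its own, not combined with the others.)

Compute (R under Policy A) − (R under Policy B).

Policy A (X − 38):
  X = 120 − 38 = 82
  R = 272 + 4·82 = 600
Policy B (X − 14):
  X = 120 − 14 = 106
  R = 272 + 4·106 = 696
R: 600 − 696 = -96

-96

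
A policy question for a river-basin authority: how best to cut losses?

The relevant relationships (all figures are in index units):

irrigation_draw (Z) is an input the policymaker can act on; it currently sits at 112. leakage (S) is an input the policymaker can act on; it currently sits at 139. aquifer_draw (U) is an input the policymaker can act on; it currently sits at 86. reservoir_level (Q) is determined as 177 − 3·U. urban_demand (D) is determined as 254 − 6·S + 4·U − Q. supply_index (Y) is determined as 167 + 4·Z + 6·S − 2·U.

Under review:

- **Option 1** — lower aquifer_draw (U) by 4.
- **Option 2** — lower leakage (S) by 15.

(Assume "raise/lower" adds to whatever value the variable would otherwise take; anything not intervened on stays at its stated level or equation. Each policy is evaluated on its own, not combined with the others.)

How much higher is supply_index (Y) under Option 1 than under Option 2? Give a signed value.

Option 1 (U − 4):
  Z = 112
  S = 139
  U = 86 − 4 = 82
  Y = 167 + 4·112 + 6·139 − 2·82 = 1285
Option 2 (S − 15):
  Z = 112
  S = 139 − 15 = 124
  U = 86
  Y = 167 + 4·112 + 6·124 − 2·86 = 1187
Y: 1285 − 1187 = 98

98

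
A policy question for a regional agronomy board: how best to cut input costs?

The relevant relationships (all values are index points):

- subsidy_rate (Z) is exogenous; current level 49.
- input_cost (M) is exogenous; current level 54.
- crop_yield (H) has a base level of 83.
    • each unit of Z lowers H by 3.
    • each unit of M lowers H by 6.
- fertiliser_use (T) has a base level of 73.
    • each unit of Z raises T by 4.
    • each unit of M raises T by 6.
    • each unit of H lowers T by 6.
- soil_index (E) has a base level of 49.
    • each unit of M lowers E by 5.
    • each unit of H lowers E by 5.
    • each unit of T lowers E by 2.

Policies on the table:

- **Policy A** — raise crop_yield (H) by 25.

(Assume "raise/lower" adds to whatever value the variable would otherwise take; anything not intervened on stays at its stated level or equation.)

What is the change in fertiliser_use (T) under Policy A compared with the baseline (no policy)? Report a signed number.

-150

Baseline:
  Z = 49
  M = 54
  H = 83 − 3·49 − 6·54 = -388
  T = 73 + 4·49 + 6·54 − 6·(-388) = 2921
Policy A (H + 25):
  Z = 49
  M = 54
  H = 83 − 3·49 − 6·54 (+25 from intervention) = -363
  T = 73 + 4·49 + 6·54 − 6·(-363) = 2771
Change in T: 2771 − 2921 = -150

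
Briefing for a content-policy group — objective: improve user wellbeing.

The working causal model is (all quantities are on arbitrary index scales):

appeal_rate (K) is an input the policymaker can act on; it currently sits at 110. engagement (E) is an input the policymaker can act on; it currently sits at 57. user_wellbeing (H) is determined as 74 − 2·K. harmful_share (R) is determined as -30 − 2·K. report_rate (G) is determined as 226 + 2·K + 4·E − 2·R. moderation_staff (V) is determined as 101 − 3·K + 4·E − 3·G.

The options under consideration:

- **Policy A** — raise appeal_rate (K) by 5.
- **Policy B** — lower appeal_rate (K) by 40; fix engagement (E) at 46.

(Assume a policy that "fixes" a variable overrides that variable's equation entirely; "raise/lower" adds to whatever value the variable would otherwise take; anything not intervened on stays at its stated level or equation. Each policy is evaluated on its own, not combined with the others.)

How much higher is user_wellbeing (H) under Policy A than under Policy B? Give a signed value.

Policy A (K + 5):
  K = 110 + 5 = 115
  H = 74 − 2·115 = -156
Policy B (K − 40, E := 46):
  K = 110 − 40 = 70
  H = 74 − 2·70 = -66
H: -156 − (-66) = -90

-90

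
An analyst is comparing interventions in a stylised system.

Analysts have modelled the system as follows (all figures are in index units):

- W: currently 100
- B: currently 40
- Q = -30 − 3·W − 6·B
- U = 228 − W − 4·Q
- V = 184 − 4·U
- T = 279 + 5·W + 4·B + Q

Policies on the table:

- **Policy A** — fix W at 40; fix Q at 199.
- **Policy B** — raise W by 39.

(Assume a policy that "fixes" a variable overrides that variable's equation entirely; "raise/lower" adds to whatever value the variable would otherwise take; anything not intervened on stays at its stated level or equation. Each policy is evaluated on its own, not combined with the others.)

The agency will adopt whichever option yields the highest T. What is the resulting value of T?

838

Policy A (W := 40, Q := 199):
  W = 40
  B = 40
  Q = 199
  T = 279 + 5·40 + 4·40 + 199 = 838
Policy B (W + 39):
  W = 100 + 39 = 139
  B = 40
  Q = -30 − 3·139 − 6·40 = -687
  T = 279 + 5·139 + 4·40 + (-687) = 447
Comparing — Policy A: T=838, Policy B: T=447. Highest is 838 (Policy A).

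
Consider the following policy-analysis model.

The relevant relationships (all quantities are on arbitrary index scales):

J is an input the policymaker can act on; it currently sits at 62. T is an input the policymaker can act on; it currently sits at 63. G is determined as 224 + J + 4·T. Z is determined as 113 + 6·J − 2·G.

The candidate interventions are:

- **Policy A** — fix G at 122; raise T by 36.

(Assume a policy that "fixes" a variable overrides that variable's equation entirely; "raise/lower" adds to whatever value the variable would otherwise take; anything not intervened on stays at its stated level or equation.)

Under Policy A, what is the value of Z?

Policy A (G := 122, T + 36):
  J = 62
  T = 63 + 36 = 99
  G = 122
  Z = 113 + 6·62 − 2·122 = 241

241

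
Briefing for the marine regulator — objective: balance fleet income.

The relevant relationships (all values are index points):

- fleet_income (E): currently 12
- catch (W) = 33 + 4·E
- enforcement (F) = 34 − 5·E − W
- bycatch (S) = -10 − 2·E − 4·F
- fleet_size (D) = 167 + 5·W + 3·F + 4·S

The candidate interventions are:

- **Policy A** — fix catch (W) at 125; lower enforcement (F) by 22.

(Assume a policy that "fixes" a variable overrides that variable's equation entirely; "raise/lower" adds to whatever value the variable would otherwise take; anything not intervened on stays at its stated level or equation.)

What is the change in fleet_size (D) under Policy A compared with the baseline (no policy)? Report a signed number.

Baseline:
  E = 12
  W = 33 + 4·12 = 81
  F = 34 − 5·12 − 81 = -107
  S = -10 − 2·12 − 4·(-107) = 394
  D = 167 + 5·81 + 3·(-107) + 4·394 = 1827
Policy A (W := 125, F − 22):
  E = 12
  W = 125
  F = 34 − 5·12 − 125 (−22 from intervention) = -173
  S = -10 − 2·12 − 4·(-173) = 658
  D = 167 + 5·125 + 3·(-173) + 4·658 = 2905
Change in D: 2905 − 1827 = 1078

1078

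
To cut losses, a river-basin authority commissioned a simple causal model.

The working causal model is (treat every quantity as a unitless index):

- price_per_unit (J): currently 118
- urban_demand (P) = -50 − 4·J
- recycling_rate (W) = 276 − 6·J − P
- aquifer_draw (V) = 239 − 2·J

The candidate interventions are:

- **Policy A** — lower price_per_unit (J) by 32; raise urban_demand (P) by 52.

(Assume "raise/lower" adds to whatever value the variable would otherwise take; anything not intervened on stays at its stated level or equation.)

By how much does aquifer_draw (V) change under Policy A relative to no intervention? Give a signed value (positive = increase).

Baseline:
  J = 118
  V = 239 − 2·118 = 3
Policy A (J − 32, P + 52):
  J = 118 − 32 = 86
  V = 239 − 2·86 = 67
Change in V: 67 − 3 = 64

64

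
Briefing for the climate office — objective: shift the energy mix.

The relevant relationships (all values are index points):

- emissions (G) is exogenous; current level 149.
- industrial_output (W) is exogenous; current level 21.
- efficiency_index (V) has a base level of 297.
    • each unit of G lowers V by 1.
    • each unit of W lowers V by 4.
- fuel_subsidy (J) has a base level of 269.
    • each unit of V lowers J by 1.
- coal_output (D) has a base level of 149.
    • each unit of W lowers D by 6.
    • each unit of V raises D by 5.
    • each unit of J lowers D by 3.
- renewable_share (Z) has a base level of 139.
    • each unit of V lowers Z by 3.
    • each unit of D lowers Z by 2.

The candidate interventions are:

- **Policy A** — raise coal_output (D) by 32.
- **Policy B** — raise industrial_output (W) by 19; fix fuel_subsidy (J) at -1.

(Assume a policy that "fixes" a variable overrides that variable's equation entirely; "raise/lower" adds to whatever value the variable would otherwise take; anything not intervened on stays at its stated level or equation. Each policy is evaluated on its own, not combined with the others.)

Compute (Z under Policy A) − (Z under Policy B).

Policy A (D + 32):
  G = 149
  W = 21
  V = 297 − 149 − 4·21 = 64
  J = 269 − 64 = 205
  D = 149 − 6·21 + 5·64 − 3·205 (+32 from intervention) = -240
  Z = 139 − 3·64 − 2·(-240) = 427
Policy B (W + 19, J := -1):
  G = 149
  W = 21 + 19 = 40
  V = 297 − 149 − 4·40 = -12
  J = -1
  D = 149 − 6·40 + 5·(-12) − 3·(-1) = -148
  Z = 139 − 3·(-12) − 2·(-148) = 471
Z: 427 − 471 = -44

-44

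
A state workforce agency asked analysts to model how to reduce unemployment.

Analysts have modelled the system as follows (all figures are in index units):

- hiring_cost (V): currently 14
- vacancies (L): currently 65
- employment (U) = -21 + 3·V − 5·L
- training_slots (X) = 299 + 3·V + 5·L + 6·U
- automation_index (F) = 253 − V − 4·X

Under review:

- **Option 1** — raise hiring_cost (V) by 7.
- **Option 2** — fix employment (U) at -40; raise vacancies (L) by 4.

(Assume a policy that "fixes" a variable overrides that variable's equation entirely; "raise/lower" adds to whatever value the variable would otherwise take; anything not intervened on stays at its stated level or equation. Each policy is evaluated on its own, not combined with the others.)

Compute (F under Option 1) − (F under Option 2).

5821

Option 1 (V + 7):
  V = 14 + 7 = 21
  L = 65
  U = -21 + 3·21 − 5·65 = -283
  X = 299 + 3·21 + 5·65 + 6·(-283) = -1011
  F = 253 − 21 − 4·(-1011) = 4276
Option 2 (U := -40, L + 4):
  V = 14
  L = 65 + 4 = 69
  U = -40
  X = 299 + 3·14 + 5·69 + 6·(-40) = 446
  F = 253 − 14 − 4·446 = -1545
F: 4276 − (-1545) = 5821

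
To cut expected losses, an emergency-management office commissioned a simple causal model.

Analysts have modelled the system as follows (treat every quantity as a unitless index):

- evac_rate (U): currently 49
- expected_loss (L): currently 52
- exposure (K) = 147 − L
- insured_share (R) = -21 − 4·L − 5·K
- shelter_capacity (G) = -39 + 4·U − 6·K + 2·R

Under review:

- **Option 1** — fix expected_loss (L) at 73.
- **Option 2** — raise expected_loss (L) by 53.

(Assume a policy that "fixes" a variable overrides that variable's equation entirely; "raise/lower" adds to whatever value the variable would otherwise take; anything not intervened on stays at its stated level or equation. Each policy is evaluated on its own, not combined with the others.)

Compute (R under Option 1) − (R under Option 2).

-32

Option 1 (L := 73):
  L = 73
  K = 147 − 73 = 74
  R = -21 − 4·73 − 5·74 = -683
Option 2 (L + 53):
  L = 52 + 53 = 105
  K = 147 − 105 = 42
  R = -21 − 4·105 − 5·42 = -651
R: -683 − (-651) = -32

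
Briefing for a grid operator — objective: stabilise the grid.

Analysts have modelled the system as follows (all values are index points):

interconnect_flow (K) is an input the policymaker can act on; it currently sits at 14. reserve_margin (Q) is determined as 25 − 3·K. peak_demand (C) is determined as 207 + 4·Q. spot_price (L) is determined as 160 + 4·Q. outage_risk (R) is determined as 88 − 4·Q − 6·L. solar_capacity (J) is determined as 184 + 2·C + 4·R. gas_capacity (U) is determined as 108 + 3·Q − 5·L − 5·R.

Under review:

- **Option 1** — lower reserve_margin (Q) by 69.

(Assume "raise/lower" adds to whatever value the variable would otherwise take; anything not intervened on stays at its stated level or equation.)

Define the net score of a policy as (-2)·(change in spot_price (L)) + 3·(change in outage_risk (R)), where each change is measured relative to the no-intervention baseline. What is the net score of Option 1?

Baseline:
  K = 14
  Q = 25 − 3·14 = -17
  L = 160 + 4·(-17) = 92
  R = 88 − 4·(-17) − 6·92 = -396
Option 1 (Q − 69):
  K = 14
  Q = 25 − 3·14 (−69 from intervention) = -86
  L = 160 + 4·(-86) = -184
  R = 88 − 4·(-86) − 6·(-184) = 1536
ΔL = -184 − 92 = -276; ΔR = 1536 − (-396) = 1932
Score = (-2)·(-276) + 3·1932 = 6348

6348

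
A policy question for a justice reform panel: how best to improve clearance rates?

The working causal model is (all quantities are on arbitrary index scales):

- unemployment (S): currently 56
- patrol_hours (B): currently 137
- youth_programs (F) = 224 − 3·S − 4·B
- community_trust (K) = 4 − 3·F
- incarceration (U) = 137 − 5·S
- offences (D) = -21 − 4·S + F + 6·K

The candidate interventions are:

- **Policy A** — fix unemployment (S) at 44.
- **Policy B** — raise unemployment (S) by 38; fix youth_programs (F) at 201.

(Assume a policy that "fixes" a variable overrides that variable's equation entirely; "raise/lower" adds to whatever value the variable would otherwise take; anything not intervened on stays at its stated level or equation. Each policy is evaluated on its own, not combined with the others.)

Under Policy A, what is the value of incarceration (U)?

Policy A (S := 44):
  S = 44
  U = 137 − 5·44 = -83

-83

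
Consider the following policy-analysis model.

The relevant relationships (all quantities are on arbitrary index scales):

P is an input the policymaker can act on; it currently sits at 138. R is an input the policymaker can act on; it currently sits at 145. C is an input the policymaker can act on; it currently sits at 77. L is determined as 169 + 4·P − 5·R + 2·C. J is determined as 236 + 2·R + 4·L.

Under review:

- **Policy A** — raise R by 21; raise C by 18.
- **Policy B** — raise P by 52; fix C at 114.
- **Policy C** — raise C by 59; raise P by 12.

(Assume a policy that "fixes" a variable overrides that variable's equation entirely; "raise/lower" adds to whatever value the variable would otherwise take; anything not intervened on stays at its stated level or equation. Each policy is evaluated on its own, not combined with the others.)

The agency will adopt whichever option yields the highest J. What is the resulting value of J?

2254

Policy A (R + 21, C + 18):
  P = 138
  R = 145 + 21 = 166
  C = 77 + 18 = 95
  L = 169 + 4·138 − 5·166 + 2·95 = 81
  J = 236 + 2·166 + 4·81 = 892
Policy B (P + 52, C := 114):
  P = 138 + 52 = 190
  R = 145
  C = 114
  L = 169 + 4·190 − 5·145 + 2·114 = 432
  J = 236 + 2·145 + 4·432 = 2254
Policy C (C + 59, P + 12):
  P = 138 + 12 = 150
  R = 145
  C = 77 + 59 = 136
  L = 169 + 4·150 − 5·145 + 2·136 = 316
  J = 236 + 2·145 + 4·316 = 1790
Comparing — Policy A: J=892, Policy B: J=2254, Policy C: J=1790. Highest is 2254 (Policy B).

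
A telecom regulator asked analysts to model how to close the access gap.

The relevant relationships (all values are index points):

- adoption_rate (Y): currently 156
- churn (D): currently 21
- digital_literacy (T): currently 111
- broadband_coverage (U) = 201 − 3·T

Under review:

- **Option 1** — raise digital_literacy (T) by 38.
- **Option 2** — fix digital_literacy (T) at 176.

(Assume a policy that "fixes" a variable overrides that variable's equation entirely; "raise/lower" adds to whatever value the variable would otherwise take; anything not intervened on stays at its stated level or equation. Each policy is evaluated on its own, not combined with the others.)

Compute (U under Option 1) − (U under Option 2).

Option 1 (T + 38):
  T = 111 + 38 = 149
  U = 201 − 3·149 = -246
Option 2 (T := 176):
  T = 176
  U = 201 − 3·176 = -327
U: -246 − (-327) = 81

81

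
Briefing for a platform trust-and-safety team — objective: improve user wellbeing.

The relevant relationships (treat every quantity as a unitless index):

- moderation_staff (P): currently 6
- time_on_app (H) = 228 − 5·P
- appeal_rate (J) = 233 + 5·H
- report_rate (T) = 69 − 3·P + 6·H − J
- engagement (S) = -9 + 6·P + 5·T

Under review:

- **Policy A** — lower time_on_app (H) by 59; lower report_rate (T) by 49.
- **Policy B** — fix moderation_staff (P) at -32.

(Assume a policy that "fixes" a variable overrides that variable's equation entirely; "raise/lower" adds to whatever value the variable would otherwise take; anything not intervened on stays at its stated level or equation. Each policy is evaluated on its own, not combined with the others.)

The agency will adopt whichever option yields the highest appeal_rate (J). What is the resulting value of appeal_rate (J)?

2173

Policy A (H − 59, T − 49):
  P = 6
  H = 228 − 5·6 (−59 from intervention) = 139
  J = 233 + 5·139 = 928
Policy B (P := -32):
  P = -32
  H = 228 − 5·(-32) = 388
  J = 233 + 5·388 = 2173
Comparing — Policy A: J=928, Policy B: J=2173. Highest is 2173 (Policy B).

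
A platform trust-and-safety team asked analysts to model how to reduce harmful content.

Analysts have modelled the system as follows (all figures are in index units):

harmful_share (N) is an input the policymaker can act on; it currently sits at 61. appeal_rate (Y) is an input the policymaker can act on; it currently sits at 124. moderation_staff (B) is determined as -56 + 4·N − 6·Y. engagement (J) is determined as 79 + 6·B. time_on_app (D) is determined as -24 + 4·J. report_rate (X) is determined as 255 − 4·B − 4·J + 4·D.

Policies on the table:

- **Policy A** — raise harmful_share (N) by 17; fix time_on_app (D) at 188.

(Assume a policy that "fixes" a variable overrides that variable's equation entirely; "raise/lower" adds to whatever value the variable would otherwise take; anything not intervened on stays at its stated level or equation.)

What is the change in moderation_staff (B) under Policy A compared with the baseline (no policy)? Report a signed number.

68

Baseline:
  N = 61
  Y = 124
  B = -56 + 4·61 − 6·124 = -556
Policy A (N + 17, D := 188):
  N = 61 + 17 = 78
  Y = 124
  B = -56 + 4·78 − 6·124 = -488
Change in B: -488 − (-556) = 68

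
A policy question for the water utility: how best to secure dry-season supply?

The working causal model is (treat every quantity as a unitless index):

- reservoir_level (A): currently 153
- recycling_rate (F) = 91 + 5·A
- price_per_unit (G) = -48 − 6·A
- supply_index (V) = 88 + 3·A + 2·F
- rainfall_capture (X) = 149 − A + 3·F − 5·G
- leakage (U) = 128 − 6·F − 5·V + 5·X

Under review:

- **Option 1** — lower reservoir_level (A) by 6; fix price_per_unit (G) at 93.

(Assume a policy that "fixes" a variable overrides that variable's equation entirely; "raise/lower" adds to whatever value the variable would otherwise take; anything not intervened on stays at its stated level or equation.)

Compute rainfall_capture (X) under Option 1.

2015

Option 1 (A − 6, G := 93):
  A = 153 − 6 = 147
  F = 91 + 5·147 = 826
  G = 93
  X = 149 − 147 + 3·826 − 5·93 = 2015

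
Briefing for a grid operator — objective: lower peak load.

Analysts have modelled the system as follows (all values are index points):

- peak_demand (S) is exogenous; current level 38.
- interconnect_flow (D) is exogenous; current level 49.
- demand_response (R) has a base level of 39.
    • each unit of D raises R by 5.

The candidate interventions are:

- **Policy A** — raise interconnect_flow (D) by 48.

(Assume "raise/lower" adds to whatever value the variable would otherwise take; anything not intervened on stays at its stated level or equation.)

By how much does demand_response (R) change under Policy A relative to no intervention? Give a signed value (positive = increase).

240

Baseline:
  D = 49
  R = 39 + 5·49 = 284
Policy A (D + 48):
  D = 49 + 48 = 97
  R = 39 + 5·97 = 524
Change in R: 524 − 284 = 240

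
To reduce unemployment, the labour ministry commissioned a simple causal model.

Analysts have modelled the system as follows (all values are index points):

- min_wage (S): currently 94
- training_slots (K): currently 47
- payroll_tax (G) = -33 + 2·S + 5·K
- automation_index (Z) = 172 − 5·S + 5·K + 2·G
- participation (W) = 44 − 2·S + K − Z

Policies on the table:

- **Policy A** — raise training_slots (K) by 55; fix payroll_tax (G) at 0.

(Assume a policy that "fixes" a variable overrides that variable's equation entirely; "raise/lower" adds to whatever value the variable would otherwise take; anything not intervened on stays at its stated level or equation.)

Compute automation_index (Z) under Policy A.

Policy A (K + 55, G := 0):
  S = 94
  K = 47 + 55 = 102
  G = 0
  Z = 172 − 5·94 + 5·102 + 2·0 = 212

212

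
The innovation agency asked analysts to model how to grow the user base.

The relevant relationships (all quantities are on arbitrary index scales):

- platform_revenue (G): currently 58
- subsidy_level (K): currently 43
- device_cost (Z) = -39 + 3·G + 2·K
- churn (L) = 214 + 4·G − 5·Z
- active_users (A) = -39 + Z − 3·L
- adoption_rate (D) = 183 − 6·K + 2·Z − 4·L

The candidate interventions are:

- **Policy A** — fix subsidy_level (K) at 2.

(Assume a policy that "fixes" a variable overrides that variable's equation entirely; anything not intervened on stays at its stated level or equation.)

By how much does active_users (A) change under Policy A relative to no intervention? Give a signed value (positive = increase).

Baseline:
  G = 58
  K = 43
  Z = -39 + 3·58 + 2·43 = 221
  L = 214 + 4·58 − 5·221 = -659
  A = -39 + 221 − 3·(-659) = 2159
Policy A (K := 2):
  G = 58
  K = 2
  Z = -39 + 3·58 + 2·2 = 139
  L = 214 + 4·58 − 5·139 = -249
  A = -39 + 139 − 3·(-249) = 847
Change in A: 847 − 2159 = -1312

-1312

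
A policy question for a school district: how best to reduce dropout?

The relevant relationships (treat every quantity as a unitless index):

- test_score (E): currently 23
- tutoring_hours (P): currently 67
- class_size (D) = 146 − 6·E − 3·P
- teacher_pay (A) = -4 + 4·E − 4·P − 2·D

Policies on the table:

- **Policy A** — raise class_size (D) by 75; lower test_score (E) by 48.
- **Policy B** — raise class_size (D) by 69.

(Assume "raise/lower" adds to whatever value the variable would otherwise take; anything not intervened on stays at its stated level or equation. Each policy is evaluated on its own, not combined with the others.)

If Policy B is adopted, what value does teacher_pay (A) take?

68

Policy B (D + 69):
  E = 23
  P = 67
  D = 146 − 6·23 − 3·67 (+69 from intervention) = -124
  A = -4 + 4·23 − 4·67 − 2·(-124) = 68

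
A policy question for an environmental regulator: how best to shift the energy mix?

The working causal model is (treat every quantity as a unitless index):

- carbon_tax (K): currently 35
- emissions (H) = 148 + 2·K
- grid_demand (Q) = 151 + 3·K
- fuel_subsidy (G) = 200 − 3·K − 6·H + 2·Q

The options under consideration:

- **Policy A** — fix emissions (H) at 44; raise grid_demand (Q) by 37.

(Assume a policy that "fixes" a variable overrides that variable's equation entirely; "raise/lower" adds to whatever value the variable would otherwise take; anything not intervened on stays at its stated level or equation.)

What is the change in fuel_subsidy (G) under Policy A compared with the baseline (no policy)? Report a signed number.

1118

Baseline:
  K = 35
  H = 148 + 2·35 = 218
  Q = 151 + 3·35 = 256
  G = 200 − 3·35 − 6·218 + 2·256 = -701
Policy A (H := 44, Q + 37):
  K = 35
  H = 44
  Q = 151 + 3·35 (+37 from intervention) = 293
  G = 200 − 3·35 − 6·44 + 2·293 = 417
Change in G: 417 − (-701) = 1118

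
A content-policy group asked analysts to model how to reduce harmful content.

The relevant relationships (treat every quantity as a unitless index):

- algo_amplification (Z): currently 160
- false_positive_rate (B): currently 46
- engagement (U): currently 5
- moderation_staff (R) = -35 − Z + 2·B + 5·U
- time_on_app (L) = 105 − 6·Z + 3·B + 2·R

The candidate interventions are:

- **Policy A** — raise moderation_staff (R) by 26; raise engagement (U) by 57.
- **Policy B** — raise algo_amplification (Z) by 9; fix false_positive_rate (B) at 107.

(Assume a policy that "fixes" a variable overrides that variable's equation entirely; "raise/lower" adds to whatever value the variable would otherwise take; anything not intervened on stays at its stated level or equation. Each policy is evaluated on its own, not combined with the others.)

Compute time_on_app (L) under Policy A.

-251

Policy A (R + 26, U + 57):
  Z = 160
  B = 46
  U = 5 + 57 = 62
  R = -35 − 160 + 2·46 + 5·62 (+26 from intervention) = 233
  L = 105 − 6·160 + 3·46 + 2·233 = -251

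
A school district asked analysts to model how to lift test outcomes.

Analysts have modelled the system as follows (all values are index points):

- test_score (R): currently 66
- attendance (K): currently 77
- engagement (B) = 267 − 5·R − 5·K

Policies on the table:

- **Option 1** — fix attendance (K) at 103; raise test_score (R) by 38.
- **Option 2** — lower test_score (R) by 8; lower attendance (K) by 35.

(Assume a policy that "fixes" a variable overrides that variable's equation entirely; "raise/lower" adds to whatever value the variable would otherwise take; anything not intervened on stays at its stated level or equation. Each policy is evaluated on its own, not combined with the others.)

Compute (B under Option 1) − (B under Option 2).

-535

Option 1 (K := 103, R + 38):
  R = 66 + 38 = 104
  K = 103
  B = 267 − 5·104 − 5·103 = -768
Option 2 (R − 8, K − 35):
  R = 66 − 8 = 58
  K = 77 − 35 = 42
  B = 267 − 5·58 − 5·42 = -233
B: -768 − (-233) = -535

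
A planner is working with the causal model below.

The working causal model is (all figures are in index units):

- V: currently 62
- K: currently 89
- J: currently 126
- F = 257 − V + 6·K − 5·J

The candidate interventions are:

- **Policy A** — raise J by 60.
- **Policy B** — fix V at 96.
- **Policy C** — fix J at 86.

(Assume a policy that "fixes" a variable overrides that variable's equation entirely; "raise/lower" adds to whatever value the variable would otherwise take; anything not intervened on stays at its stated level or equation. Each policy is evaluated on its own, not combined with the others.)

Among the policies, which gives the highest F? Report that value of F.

Policy A (J + 60):
  V = 62
  K = 89
  J = 126 + 60 = 186
  F = 257 − 62 + 6·89 − 5·186 = -201
Policy B (V := 96):
  V = 96
  K = 89
  J = 126
  F = 257 − 96 + 6·89 − 5·126 = 65
Policy C (J := 86):
  V = 62
  K = 89
  J = 86
  F = 257 − 62 + 6·89 − 5·86 = 299
Comparing — Policy A: F=-201, Policy B: F=65, Policy C: F=299. Highest is 299 (Policy C).

299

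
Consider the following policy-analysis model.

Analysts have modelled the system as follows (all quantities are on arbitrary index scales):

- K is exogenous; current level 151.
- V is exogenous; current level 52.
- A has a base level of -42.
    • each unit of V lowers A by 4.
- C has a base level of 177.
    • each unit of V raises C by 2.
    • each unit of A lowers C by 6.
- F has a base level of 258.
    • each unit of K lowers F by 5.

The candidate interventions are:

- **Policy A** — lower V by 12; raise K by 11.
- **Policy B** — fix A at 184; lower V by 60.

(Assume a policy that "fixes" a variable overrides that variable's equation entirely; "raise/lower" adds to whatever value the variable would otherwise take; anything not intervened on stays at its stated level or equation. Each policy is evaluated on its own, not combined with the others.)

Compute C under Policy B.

-943

Policy B (A := 184, V − 60):
  V = 52 − 60 = -8
  A = 184
  C = 177 + 2·(-8) − 6·184 = -943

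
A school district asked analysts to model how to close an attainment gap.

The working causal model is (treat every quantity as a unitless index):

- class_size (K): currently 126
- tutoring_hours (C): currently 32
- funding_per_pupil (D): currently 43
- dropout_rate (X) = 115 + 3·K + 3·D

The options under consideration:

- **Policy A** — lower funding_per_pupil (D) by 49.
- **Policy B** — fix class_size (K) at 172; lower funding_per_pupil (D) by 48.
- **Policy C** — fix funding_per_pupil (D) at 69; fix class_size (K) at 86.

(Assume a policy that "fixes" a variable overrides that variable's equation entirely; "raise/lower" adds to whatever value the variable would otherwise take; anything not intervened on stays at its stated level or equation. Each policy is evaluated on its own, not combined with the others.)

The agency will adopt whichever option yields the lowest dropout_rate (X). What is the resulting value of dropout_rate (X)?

475

Policy A (D − 49):
  K = 126
  D = 43 − 49 = -6
  X = 115 + 3·126 + 3·(-6) = 475
Policy B (K := 172, D − 48):
  K = 172
  D = 43 − 48 = -5
  X = 115 + 3·172 + 3·(-5) = 616
Policy C (D := 69, K := 86):
  K = 86
  D = 69
  X = 115 + 3·86 + 3·69 = 580
Comparing — Policy A: X=475, Policy B: X=616, Policy C: X=580. Lowest is 475 (Policy A).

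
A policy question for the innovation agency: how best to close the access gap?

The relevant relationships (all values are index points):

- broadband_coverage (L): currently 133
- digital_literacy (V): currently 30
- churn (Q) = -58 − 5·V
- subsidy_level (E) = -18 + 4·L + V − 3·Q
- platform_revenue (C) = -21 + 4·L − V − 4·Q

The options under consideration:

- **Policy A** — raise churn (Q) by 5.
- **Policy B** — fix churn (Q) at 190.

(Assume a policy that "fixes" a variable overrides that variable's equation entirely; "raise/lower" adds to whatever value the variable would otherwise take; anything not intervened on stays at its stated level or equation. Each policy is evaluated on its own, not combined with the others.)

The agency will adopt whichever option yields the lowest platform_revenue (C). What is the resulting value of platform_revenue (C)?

-279

Policy A (Q + 5):
  L = 133
  V = 30
  Q = -58 − 5·30 (+5 from intervention) = -203
  C = -21 + 4·133 − 30 − 4·(-203) = 1293
Policy B (Q := 190):
  L = 133
  V = 30
  Q = 190
  C = -21 + 4·133 − 30 − 4·190 = -279
Comparing — Policy A: C=1293, Policy B: C=-279. Lowest is -279 (Policy B).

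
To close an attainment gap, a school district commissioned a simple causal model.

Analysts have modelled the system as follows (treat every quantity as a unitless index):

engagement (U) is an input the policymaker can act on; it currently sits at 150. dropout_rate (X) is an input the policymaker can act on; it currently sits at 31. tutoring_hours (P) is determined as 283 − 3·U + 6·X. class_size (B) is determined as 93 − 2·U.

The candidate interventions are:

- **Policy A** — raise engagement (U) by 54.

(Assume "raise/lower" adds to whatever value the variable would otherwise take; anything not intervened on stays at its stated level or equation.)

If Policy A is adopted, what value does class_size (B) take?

Policy A (U + 54):
  U = 150 + 54 = 204
  B = 93 − 2·204 = -315

-315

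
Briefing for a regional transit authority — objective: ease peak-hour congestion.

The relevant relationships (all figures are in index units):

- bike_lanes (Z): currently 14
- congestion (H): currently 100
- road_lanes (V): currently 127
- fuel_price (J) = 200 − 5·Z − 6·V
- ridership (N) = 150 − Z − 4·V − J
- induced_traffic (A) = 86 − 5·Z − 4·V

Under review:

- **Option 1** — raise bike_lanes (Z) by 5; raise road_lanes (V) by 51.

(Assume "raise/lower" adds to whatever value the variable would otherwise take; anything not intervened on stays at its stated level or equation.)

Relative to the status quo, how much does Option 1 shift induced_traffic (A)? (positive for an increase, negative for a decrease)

Baseline:
  Z = 14
  V = 127
  A = 86 − 5·14 − 4·127 = -492
Option 1 (Z + 5, V + 51):
  Z = 14 + 5 = 19
  V = 127 + 51 = 178
  A = 86 − 5·19 − 4·178 = -721
Change in A: -721 − (-492) = -229

-229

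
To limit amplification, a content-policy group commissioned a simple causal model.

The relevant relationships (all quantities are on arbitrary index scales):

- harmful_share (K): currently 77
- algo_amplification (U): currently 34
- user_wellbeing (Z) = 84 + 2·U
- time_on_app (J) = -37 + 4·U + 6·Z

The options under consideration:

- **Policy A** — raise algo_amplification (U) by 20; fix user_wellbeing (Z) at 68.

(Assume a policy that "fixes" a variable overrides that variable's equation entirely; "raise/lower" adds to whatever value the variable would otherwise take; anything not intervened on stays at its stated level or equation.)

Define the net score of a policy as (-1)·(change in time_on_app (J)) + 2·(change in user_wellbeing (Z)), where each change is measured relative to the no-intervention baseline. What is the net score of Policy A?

256

Baseline:
  U = 34
  Z = 84 + 2·34 = 152
  J = -37 + 4·34 + 6·152 = 1011
Policy A (U + 20, Z := 68):
  U = 34 + 20 = 54
  Z = 68
  J = -37 + 4·54 + 6·68 = 587
ΔJ = 587 − 1011 = -424; ΔZ = 68 − 152 = -84
Score = (-1)·(-424) + 2·(-84) = 256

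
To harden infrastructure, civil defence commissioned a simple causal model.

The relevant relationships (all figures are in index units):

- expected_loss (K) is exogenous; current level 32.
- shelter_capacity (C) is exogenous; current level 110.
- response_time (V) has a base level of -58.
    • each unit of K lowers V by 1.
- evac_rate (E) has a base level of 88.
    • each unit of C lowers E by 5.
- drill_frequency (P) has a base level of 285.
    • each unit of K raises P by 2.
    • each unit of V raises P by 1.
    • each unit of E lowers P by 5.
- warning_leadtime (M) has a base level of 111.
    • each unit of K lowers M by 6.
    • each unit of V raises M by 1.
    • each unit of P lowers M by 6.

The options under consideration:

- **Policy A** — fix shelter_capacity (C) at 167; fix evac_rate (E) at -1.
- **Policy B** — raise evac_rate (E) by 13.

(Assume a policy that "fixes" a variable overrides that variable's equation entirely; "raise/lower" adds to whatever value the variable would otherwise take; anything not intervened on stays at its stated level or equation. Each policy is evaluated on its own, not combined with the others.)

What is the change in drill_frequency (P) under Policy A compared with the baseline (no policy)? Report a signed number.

Baseline:
  K = 32
  C = 110
  V = -58 − 32 = -90
  E = 88 − 5·110 = -462
  P = 285 + 2·32 + (-90) − 5·(-462) = 2569
Policy A (C := 167, E := -1):
  K = 32
  C = 167
  V = -58 − 32 = -90
  E = -1
  P = 285 + 2·32 + (-90) − 5·(-1) = 264
Change in P: 264 − 2569 = -2305

-2305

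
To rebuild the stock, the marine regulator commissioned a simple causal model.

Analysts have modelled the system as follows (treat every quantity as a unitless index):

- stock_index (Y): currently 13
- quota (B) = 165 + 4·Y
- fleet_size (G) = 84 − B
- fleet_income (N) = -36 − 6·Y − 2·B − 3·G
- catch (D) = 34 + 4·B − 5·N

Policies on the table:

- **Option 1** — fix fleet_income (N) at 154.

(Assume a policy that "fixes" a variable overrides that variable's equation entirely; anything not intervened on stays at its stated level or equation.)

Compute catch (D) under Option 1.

132

Option 1 (N := 154):
  Y = 13
  B = 165 + 4·13 = 217
  G = 84 − 217 = -133
  N = 154
  D = 34 + 4·217 − 5·154 = 132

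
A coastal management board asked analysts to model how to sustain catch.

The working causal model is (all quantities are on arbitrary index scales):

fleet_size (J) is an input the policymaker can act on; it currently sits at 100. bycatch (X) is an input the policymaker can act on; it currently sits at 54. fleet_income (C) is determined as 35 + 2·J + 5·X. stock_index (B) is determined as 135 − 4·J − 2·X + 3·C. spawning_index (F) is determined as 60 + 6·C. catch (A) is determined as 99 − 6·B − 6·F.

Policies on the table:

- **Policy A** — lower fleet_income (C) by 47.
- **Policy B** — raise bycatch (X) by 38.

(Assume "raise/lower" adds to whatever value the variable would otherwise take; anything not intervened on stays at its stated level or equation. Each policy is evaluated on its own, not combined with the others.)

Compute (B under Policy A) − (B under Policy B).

-635

Policy A (C − 47):
  J = 100
  X = 54
  C = 35 + 2·100 + 5·54 (−47 from intervention) = 458
  B = 135 − 4·100 − 2·54 + 3·458 = 1001
Policy B (X + 38):
  J = 100
  X = 54 + 38 = 92
  C = 35 + 2·100 + 5·92 = 695
  B = 135 − 4·100 − 2·92 + 3·695 = 1636
B: 1001 − 1636 = -635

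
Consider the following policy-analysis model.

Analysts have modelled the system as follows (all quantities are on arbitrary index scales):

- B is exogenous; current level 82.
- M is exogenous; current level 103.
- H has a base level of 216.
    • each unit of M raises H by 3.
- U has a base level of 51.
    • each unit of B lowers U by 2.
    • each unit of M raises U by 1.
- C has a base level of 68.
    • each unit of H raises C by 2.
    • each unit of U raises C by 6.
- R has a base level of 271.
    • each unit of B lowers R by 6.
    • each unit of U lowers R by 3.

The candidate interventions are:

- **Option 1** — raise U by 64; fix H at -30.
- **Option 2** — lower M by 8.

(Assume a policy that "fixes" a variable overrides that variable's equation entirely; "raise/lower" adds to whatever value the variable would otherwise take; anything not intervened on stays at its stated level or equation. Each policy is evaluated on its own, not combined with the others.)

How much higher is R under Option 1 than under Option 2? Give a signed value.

Option 1 (U + 64, H := -30):
  B = 82
  M = 103
  U = 51 − 2·82 + 103 (+64 from intervention) = 54
  R = 271 − 6·82 − 3·54 = -383
Option 2 (M − 8):
  B = 82
  M = 103 − 8 = 95
  U = 51 − 2·82 + 95 = -18
  R = 271 − 6·82 − 3·(-18) = -167
R: -383 − (-167) = -216

-216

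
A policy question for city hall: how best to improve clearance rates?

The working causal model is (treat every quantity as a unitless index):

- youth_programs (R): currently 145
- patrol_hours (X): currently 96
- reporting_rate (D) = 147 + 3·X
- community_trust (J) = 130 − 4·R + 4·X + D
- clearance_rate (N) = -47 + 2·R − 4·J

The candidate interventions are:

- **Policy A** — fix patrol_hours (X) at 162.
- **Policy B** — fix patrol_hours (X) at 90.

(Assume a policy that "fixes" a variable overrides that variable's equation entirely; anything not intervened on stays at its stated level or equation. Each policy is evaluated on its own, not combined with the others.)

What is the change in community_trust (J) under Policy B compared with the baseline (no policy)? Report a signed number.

Baseline:
  R = 145
  X = 96
  D = 147 + 3·96 = 435
  J = 130 − 4·145 + 4·96 + 435 = 369
Policy B (X := 90):
  R = 145
  X = 90
  D = 147 + 3·90 = 417
  J = 130 − 4·145 + 4·90 + 417 = 327
Change in J: 327 − 369 = -42

-42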